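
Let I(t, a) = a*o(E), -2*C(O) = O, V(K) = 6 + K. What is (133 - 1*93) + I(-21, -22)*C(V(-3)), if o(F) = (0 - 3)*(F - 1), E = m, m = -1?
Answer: 238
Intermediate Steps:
E = -1
o(F) = 3 - 3*F (o(F) = -3*(-1 + F) = 3 - 3*F)
C(O) = -O/2
I(t, a) = 6*a (I(t, a) = a*(3 - 3*(-1)) = a*(3 + 3) = a*6 = 6*a)
(133 - 1*93) + I(-21, -22)*C(V(-3)) = (133 - 1*93) + (6*(-22))*(-(6 - 3)/2) = (133 - 93) - (-66)*3 = 40 - 132*(-3/2) = 40 + 198 = 238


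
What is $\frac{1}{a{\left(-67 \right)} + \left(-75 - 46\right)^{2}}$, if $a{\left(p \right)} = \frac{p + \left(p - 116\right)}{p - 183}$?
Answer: $\frac{1}{14642} \approx 6.8297 \cdot 10^{-5}$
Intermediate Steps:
$a{\left(p \right)} = \frac{-116 + 2 p}{-183 + p}$ ($a{\left(p \right)} = \frac{p + \left(-116 + p\right)}{-183 + p} = \frac{-116 + 2 p}{-183 + p}$)
$\frac{1}{a{\left(-67 \right)} + \left(-75 - 46\right)^{2}} = \frac{1}{\frac{2 \left(-58 - 67\right)}{-183 - 67} + \left(-75 - 46\right)^{2}} = \frac{1}{2 \frac{1}{-250} \left(-125\right) + \left(-121\right)^{2}} = \frac{1}{2 \left(- \frac{1}{250}\right) \left(-125\right) + 14641} = \frac{1}{1 + 14641} = \frac{1}{14642}$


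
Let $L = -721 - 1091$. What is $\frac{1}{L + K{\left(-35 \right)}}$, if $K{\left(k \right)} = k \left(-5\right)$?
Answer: $- \frac{1}{1637} \approx -0.00061087$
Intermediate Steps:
$K{\left(k \right)} = - 5 k$
$L = -1812$ ($L = -721 - 1091 = -1812$)
$\frac{1}{L + K{\left(-35 \right)}} = \frac{1}{-1812 - -175} = \frac{1}{-1812 + 175} = \frac{1}{-1637} = - \frac{1}{1637}$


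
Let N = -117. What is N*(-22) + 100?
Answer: 2674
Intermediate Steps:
N*(-22) + 100 = -117*(-22) + 100 = 2574 + 100 = 2674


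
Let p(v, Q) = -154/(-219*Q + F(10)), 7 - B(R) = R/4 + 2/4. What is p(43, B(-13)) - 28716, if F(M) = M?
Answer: -244114100/8501 ≈ -28716.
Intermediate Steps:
B(R) = 13/2 - R/4 (B(R) = 7 - (R/4 + 2/4) = 7 - (R*(¼) + 2*(¼)) = 7 - (R/4 + ½) = 7 - (½ + R/4) = 7 + (-½ - R/4) = 13/2 - R/4)
p(v, Q) = -154/(10 - 219*Q) (p(v, Q) = -154/(-219*Q + 10) = -154/(10 - 219*Q))
p(43, B(-13)) - 28716 = 154/(-10 + 219*(13/2 - ¼*(-13))) - 28716 = 154/(-10 + 219*(13/2 + 13/4)) - 28716 = 154/(-10 + 219*(39/4)) - 28716 = 154/(-10 + 8541/4) - 28716 = 154/(8501/4) - 28716 = 154*(4/8501) - 28716 = 616/8501 - 28716 = -244114100/8501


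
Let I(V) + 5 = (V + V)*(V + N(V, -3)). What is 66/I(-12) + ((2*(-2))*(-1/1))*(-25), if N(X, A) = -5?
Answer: -40234/403 ≈ -99.836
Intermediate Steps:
I(V) = -5 + 2*V*(-5 + V) (I(V) = -5 + (V + V)*(V - 5) = -5 + (2*V)*(-5 + V) = -5 + 2*V*(-5 + V))
66/I(-12) + ((2*(-2))*(-1/1))*(-25) = 66/(-5 - 10*(-12) + 2*(-12)²) + ((2*(-2))*(-1/1))*(-25) = 66/(-5 + 120 + 2*144) - (-4)*(-25) = 66/(-5 + 120 + 288) - 4*(-1)*(-25) = 66/403 + 4*(-25) = 66*(1/403) - 100 = 66/403 - 100 = -40234/403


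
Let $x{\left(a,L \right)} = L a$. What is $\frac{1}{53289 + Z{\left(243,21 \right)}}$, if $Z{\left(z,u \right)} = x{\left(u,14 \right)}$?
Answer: $\frac{1}{53583} \approx 1.8663 \cdot 10^{-5}$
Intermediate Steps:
$Z{\left(z,u \right)} = 14 u$
$\frac{1}{53289 + Z{\left(243,21 \right)}} = \frac{1}{53289 + 14 \cdot 21} = \frac{1}{53289 + 294} = \frac{1}{53583}$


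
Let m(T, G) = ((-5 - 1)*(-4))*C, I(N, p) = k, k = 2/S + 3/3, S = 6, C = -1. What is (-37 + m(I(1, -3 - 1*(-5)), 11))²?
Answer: 3721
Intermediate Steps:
k = 4/3 (k = 2/6 + 3/3 = 2*(⅙) + 3*(⅓) = ⅓ + 1 = 4/3 ≈ 1.3333)
I(N, p) = 4/3
m(T, G) = -24 (m(T, G) = ((-5 - 1)*(-4))*(-1) = -6*(-4)*(-1) = 24*(-1) = -24)
(-37 + m(I(1, -3 - 1*(-5)), 11))² = (-37 - 24)² = (-61)² = 3721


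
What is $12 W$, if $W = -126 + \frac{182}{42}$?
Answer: $-1460$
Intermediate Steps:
$W = - \frac{365}{3}$ ($W = -126 + 182 \cdot \frac{1}{42} = -126 + \frac{13}{3} = - \frac{365}{3} \approx -121.67$)
$12 W = 12 \left(- \frac{365}{3}\right) = -1460$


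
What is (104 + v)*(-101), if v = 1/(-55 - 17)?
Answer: -756187/72 ≈ -10503.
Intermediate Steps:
v = -1/72 (v = 1/(-72) = -1/72 ≈ -0.013889)
(104 + v)*(-101) = (104 - 1/72)*(-101) = (7487/72)*(-101) = -756187/72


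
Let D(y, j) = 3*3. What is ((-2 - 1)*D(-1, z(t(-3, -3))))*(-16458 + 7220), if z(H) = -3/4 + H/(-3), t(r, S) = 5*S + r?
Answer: 249426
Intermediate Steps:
t(r, S) = r + 5*S
z(H) = -¾ - H/3 (z(H) = -3*¼ + H*(-⅓) = -¾ - H/3)
D(y, j) = 9
((-2 - 1)*D(-1, z(t(-3, -3))))*(-16458 + 7220) = ((-2 - 1)*9)*(-16458 + 7220) = -3*9*(-9238) = -27*(-9238) = 249426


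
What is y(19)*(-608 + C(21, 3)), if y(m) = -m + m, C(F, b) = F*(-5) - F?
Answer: 0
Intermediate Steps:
C(F, b) = -6*F (C(F, b) = -5*F - F = -6*F)
y(m) = 0
y(19)*(-608 + C(21, 3)) = 0*(-608 - 6*21) = 0*(-608 - 126) = 0*(-734) = 0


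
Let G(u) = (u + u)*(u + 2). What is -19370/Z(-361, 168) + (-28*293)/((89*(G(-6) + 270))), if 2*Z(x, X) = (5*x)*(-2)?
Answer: -56301796/5108511 ≈ -11.021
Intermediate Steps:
Z(x, X) = -5*x (Z(x, X) = ((5*x)*(-2))/2 = (-10*x)/2 = -5*x)
G(u) = 2*u*(2 + u) (G(u) = (2*u)*(2 + u) = 2*u*(2 + u))
-19370/Z(-361, 168) + (-28*293)/((89*(G(-6) + 270))) = -19370/((-5*(-361))) + (-28*293)/((89*(2*(-6)*(2 - 6) + 270))) = -19370/1805 - 8204*1/(89*(2*(-6)*(-4) + 270)) = -19370*1/1805 - 8204*1/(89*(48 + 270)) = -3874/361 - 8204/(89*318) = -3874/361 - 8204/28302 = -3874/361 - 8204*1/28302 = -3874/361 - 4102/14151 = -56301796/5108511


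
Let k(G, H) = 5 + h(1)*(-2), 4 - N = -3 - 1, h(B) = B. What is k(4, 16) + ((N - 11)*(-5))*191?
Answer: 2868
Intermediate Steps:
N = 8 (N = 4 - (-3 - 1) = 4 - 1*(-4) = 4 + 4 = 8)
k(G, H) = 3 (k(G, H) = 5 + 1*(-2) = 5 - 2 = 3)
k(4, 16) + ((N - 11)*(-5))*191 = 3 + ((8 - 11)*(-5))*191 = 3 - 3*(-5)*191 = 3 + 15*191 = 3 + 2865 = 2868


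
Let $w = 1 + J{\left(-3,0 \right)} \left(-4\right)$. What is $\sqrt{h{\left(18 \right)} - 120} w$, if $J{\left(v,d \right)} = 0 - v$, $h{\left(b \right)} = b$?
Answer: $- 11 i \sqrt{102} \approx - 111.09 i$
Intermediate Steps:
$J{\left(v,d \right)} = - v$
$w = -11$ ($w = 1 + \left(-1\right) \left(-3\right) \left(-4\right) = 1 + 3 \left(-4\right) = 1 - 12 = -11$)
$\sqrt{h{\left(18 \right)} - 120} w = \sqrt{18 - 120} \left(-11\right) = \sqrt{-102} \left(-11\right) = i \sqrt{102} \left(-11\right) = - 11 i \sqrt{102}$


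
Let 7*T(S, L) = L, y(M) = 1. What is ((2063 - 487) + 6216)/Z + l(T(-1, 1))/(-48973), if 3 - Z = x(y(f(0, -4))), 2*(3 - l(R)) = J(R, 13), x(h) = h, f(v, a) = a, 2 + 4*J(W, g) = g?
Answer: 1526390451/391784 ≈ 3896.0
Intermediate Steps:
J(W, g) = -½ + g/4
T(S, L) = L/7
l(R) = 13/8 (l(R) = 3 - (-½ + (¼)*13)/2 = 3 - (-½ + 13/4)/2 = 3 - ½*11/4 = 3 - 11/8 = 13/8)
Z = 2 (Z = 3 - 1*1 = 3 - 1 = 2)
((2063 - 487) + 6216)/Z + l(T(-1, 1))/(-48973) = ((2063 - 487) + 6216)/2 + (13/8)/(-48973) = (1576 + 6216)*(½) + (13/8)*(-1/48973) = 7792*(½) - 13/391784 = 3896 - 13/391784 = 1526390451/391784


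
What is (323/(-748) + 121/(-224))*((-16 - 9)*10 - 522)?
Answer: 462235/616 ≈ 750.38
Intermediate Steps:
(323/(-748) + 121/(-224))*((-16 - 9)*10 - 522) = (323*(-1/748) + 121*(-1/224))*(-25*10 - 522) = (-19/44 - 121/224)*(-250 - 522) = -2395/2464*(-772) = 462235/616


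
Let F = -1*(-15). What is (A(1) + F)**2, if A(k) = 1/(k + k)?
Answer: 961/4 ≈ 240.25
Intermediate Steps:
F = 15
A(k) = 1/(2*k)
(A(1) + F)**2 = ((1/2)/1 + 15)**2 = ((1/2)*1 + 15)**2 = (1/2 + 15)**2 = (31/2)**2 = 961/4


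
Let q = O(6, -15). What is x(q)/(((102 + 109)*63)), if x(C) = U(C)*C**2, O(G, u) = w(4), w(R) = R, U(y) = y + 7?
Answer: 176/13293 ≈ 0.013240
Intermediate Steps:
U(y) = 7 + y
O(G, u) = 4
q = 4
x(C) = C**2*(7 + C) (x(C) = (7 + C)*C**2 = C**2*(7 + C))
x(q)/(((102 + 109)*63)) = (4**2*(7 + 4))/(((102 + 109)*63)) = (16*11)/((211*63)) = 176/13293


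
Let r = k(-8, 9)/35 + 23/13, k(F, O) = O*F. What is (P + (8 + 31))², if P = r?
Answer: 310252996/207025 ≈ 1498.6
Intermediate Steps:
k(F, O) = F*O
r = -131/455 (r = -8*9/35 + 23/13 = -72*1/35 + 23*(1/13) = -72/35 + 23/13 = -131/455 ≈ -0.28791)
P = -131/455 ≈ -0.28791
(P + (8 + 31))² = (-131/455 + (8 + 31))² = (-131/455 + 39)² = (17614/455)² = 310252996/207025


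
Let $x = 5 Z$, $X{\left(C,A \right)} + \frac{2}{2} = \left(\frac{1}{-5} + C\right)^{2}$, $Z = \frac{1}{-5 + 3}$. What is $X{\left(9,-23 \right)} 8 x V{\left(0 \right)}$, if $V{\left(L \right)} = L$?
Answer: $0$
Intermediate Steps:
$Z = - \frac{1}{2}$ ($Z = \frac{1}{-2} = - \frac{1}{2} \approx -0.5$)
$X{\left(C,A \right)} = -1 + \left(- \frac{1}{5} + C\right)^{2}$ ($X{\left(C,A \right)} = -1 + \left(\frac{1}{-5} + C\right)^{2} = -1 + \left(- \frac{1}{5} + C\right)^{2}$)
$x = - \frac{5}{2}$ ($x = 5 \left(- \frac{1}{2}\right) = - \frac{5}{2} \approx -2.5$)
$X{\left(9,-23 \right)} 8 x V{\left(0 \right)} = \left(-1 + \frac{\left(-1 + 5 \cdot 9\right)^{2}}{25}\right) 8 \left(\left(- \frac{5}{2}\right) 0\right) = \left(-1 + \frac{\left(-1 + 45\right)^{2}}{25}\right) 8 \cdot 0 = \left(-1 + \frac{44^{2}}{25}\right) 0 = \left(-1 + \frac{1}{25} \cdot 1936\right) 0 = \left(-1 + \frac{1936}{25}\right) 0 = \frac{1911}{25} \cdot 0 = 0$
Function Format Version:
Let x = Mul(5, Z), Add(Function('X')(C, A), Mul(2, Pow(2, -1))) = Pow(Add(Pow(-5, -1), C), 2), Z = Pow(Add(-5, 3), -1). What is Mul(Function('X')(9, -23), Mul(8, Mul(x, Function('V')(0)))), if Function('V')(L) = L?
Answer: 0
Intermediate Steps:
Z = Rational(-1, 2) (Z = Pow(-2, -1) = Rational(-1, 2) ≈ -0.50000)
Function('X')(C, A) = Add(-1, Pow(Add(Rational(-1, 5), C), 2)) (Function('X')(C, A) = Add(-1, Pow(Add(Pow(-5, -1), C), 2)) = Add(-1, Pow(Add(Rational(-1, 5), C), 2)))
x = Rational(-5, 2) (x = Mul(5, Rational(-1, 2)) = Rational(-5, 2) ≈ -2.5000)
Mul(Function('X')(9, -23), Mul(8, Mul(x, Function('V')(0)))) = Mul(Add(-1, Mul(Rational(1, 25), Pow(Add(-1, Mul(5, 9)), 2))), Mul(8, Mul(Rational(-5, 2), 0))) = Mul(Add(-1, Mul(Rational(1, 25), Pow(Add(-1, 45), 2))), Mul(8, 0)) = Mul(Add(-1, Mul(Rational(1, 25), Pow(44, 2))), 0) = Mul(Add(-1, Mul(Rational(1, 25), 1936)), 0) = Mul(Add(-1, Rational(1936, 25)), 0) = Mul(Rational(1911, 25), 0) = 0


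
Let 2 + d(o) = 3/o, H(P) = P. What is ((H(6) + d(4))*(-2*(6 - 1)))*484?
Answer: -22990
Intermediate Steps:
d(o) = -2 + 3/o
((H(6) + d(4))*(-2*(6 - 1)))*484 = ((6 + (-2 + 3/4))*(-2*(6 - 1)))*484 = ((6 + (-2 + 3*(1/4)))*(-2*5))*484 = ((6 + (-2 + 3/4))*(-10))*484 = ((6 - 5/4)*(-10))*484 = ((19/4)*(-10))*484 = -95/2*484 = -22990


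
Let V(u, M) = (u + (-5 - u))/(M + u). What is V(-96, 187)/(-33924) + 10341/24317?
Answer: 31923657229/75068621628 ≈ 0.42526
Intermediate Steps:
V(u, M) = -5/(M + u)
V(-96, 187)/(-33924) + 10341/24317 = -5/(187 - 96)/(-33924) + 10341/24317 = -5/91*(-1/33924) + 10341*(1/24317) = -5*1/91*(-1/33924) + 10341/24317 = -5/91*(-1/33924) + 10341/24317 = 5/3087084 + 10341/24317 = 31923657229/75068621628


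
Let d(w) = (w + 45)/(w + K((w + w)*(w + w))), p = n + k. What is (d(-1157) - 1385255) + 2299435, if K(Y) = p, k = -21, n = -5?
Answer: 1081476052/1183 ≈ 9.1418e+5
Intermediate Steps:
p = -26 (p = -5 - 21 = -26)
K(Y) = -26
d(w) = (45 + w)/(-26 + w) (d(w) = (w + 45)/(w - 26) = (45 + w)/(-26 + w))
(d(-1157) - 1385255) + 2299435 = ((45 - 1157)/(-26 - 1157) - 1385255) + 2299435 = (-1112/(-1183) - 1385255) + 2299435 = (-1/1183*(-1112) - 1385255) + 2299435 = (1112/1183 - 1385255) + 2299435 = -1638755553/1183 + 2299435 = 1081476052/1183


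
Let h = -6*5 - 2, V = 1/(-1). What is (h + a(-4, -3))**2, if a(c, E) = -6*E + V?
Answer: 225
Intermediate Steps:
V = -1
a(c, E) = -1 - 6*E (a(c, E) = -6*E - 1 = -1 - 6*E)
h = -32 (h = -30 - 2 = -32)
(h + a(-4, -3))**2 = (-32 + (-1 - 6*(-3)))**2 = (-32 + (-1 + 18))**2 = (-32 + 17)**2 = (-15)**2 = 225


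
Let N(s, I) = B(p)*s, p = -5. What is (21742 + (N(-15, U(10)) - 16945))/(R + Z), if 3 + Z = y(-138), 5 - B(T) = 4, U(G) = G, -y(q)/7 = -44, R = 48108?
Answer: 4782/48413 ≈ 0.098775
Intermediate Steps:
y(q) = 308 (y(q) = -7*(-44) = 308)
B(T) = 1 (B(T) = 5 - 1*4 = 5 - 4 = 1)
Z = 305 (Z = -3 + 308 = 305)
N(s, I) = s (N(s, I) = 1*s = s)
(21742 + (N(-15, U(10)) - 16945))/(R + Z) = (21742 + (-15 - 16945))/(48108 + 305) = (21742 - 16960)/48413 = 4782*(1/48413) = 4782/48413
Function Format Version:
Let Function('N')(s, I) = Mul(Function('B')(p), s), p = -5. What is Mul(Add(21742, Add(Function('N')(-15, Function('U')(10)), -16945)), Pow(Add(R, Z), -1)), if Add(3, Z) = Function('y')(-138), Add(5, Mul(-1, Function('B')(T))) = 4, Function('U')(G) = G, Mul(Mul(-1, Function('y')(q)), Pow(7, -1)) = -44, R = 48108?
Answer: Rational(4782, 48413) ≈ 0.098775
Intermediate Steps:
Function('y')(q) = 308 (Function('y')(q) = Mul(-7, -44) = 308)
Function('B')(T) = 1 (Function('B')(T) = Add(5, Mul(-1, 4)) = Add(5, -4) = 1)
Z = 305 (Z = Add(-3, 308) = 305)
Function('N')(s, I) = s (Function('N')(s, I) = Mul(1, s) = s)
Mul(Add(21742, Add(Function('N')(-15, Function('U')(10)), -16945)), Pow(Add(R, Z), -1)) = Mul(Add(21742, Add(-15, -16945)), Pow(Add(48108, 305), -1)) = Mul(Add(21742, -16960), Pow(48413, -1)) = Mul(4782, Rational(1, 48413)) = Rational(4782, 48413)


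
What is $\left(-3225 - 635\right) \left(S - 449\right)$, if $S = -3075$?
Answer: $13602640$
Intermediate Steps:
$\left(-3225 - 635\right) \left(S - 449\right) = \left(-3225 - 635\right) \left(-3075 - 449\right) = \left(-3860\right) \left(-3524\right) = 13602640$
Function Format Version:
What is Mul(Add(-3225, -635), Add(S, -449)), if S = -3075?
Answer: 13602640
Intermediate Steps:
Mul(Add(-3225, -635), Add(S, -449)) = Mul(Add(-3225, -635), Add(-3075, -449)) = Mul(-3860, -3524) = 13602640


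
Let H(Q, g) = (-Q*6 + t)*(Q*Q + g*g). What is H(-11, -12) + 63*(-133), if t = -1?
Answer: 8846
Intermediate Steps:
H(Q, g) = (-1 - 6*Q)*(Q² + g²) (H(Q, g) = (-Q*6 - 1)*(Q*Q + g*g) = (-6*Q - 1)*(Q² + g²) = (-1 - 6*Q)*(Q² + g²))
H(-11, -12) + 63*(-133) = (-1*(-11)² - 1*(-12)² - 6*(-11)³ - 6*(-11)*(-12)²) + 63*(-133) = (-1*121 - 1*144 - 6*(-1331) - 6*(-11)*144) - 8379 = (-121 - 144 + 7986 + 9504) - 8379 = 17225 - 8379 = 8846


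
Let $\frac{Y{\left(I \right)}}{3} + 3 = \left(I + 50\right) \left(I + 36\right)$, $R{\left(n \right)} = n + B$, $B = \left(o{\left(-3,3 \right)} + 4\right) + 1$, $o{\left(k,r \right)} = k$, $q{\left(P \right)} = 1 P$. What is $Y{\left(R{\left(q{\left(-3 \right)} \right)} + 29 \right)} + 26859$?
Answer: $41826$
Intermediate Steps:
$q{\left(P \right)} = P$
$B = 2$ ($B = \left(-3 + 4\right) + 1 = 1 + 1 = 2$)
$R{\left(n \right)} = 2 + n$ ($R{\left(n \right)} = n + 2 = 2 + n$)
$Y{\left(I \right)} = -9 + 3 \left(36 + I\right) \left(50 + I\right)$ ($Y{\left(I \right)} = -9 + 3 \left(I + 50\right) \left(I + 36\right) = -9 + 3 \left(50 + I\right) \left(36 + I\right) = -9 + 3 \left(36 + I\right) \left(50 + I\right)$)
$Y{\left(R{\left(q{\left(-3 \right)} \right)} + 29 \right)} + 26859 = \left(5391 + 3 \left(\left(2 - 3\right) + 29\right)^{2} + 258 \left(\left(2 - 3\right) + 29\right)\right) + 26859 = \left(5391 + 3 \left(-1 + 29\right)^{2} + 258 \left(-1 + 29\right)\right) + 26859 = \left(5391 + 3 \cdot 28^{2} + 258 \cdot 28\right) + 26859 = \left(5391 + 3 \cdot 784 + 7224\right) + 26859 = \left(5391 + 2352 + 7224\right) + 26859 = 14967 + 26859 = 41826$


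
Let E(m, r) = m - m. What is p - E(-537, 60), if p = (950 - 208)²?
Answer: 550564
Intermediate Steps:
E(m, r) = 0
p = 550564 (p = 742² = 550564)
p - E(-537, 60) = 550564 - 1*0 = 550564 + 0 = 550564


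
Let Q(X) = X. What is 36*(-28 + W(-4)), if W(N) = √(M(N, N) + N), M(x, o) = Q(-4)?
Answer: -1008 + 72*I*√2 ≈ -1008.0 + 101.82*I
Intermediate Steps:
M(x, o) = -4
W(N) = √(-4 + N)
36*(-28 + W(-4)) = 36*(-28 + √(-4 - 4)) = 36*(-28 + √(-8)) = 36*(-28 + 2*I*√2) = -1008 + 72*I*√2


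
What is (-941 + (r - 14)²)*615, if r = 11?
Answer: -573180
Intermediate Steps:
(-941 + (r - 14)²)*615 = (-941 + (11 - 14)²)*615 = (-941 + (-3)²)*615 = (-941 + 9)*615 = -932*615 = -573180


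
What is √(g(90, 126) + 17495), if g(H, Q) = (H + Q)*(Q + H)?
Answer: √64151 ≈ 253.28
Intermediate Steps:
g(H, Q) = (H + Q)² (g(H, Q) = (H + Q)*(H + Q) = (H + Q)²)
√(g(90, 126) + 17495) = √((90 + 126)² + 17495) = √(216² + 17495) = √(46656 + 17495) = √64151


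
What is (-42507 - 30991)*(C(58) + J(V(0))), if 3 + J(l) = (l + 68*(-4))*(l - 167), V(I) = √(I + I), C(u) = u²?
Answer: -3585599930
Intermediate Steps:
V(I) = √2*√I (V(I) = √(2*I) = √2*√I)
J(l) = -3 + (-272 + l)*(-167 + l) (J(l) = -3 + (l + 68*(-4))*(l - 167) = -3 + (l - 272)*(-167 + l) = -3 + (-272 + l)*(-167 + l))
(-42507 - 30991)*(C(58) + J(V(0))) = (-42507 - 30991)*(58² + (45421 + (√2*√0)² - 439*√2*√0)) = -73498*(3364 + (45421 + (√2*0)² - 439*√2*0)) = -73498*(3364 + (45421 + 0² - 439*0)) = -73498*(3364 + (45421 + 0 + 0)) = -73498*(3364 + 45421) = -73498*48785 = -3585599930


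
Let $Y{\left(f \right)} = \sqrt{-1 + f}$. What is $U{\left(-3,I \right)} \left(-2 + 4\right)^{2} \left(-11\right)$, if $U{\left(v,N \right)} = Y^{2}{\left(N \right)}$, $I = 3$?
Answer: $-88$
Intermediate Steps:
$U{\left(v,N \right)} = -1 + N$ ($U{\left(v,N \right)} = \left(\sqrt{-1 + N}\right)^{2} = -1 + N$)
$U{\left(-3,I \right)} \left(-2 + 4\right)^{2} \left(-11\right) = \left(-1 + 3\right) \left(-2 + 4\right)^{2} \left(-11\right) = 2 \cdot 2^{2} \left(-11\right) = 2 \cdot 4 \left(-11\right) = 8 \left(-11\right) = -88$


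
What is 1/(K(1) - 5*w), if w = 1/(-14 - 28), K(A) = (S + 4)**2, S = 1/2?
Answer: 84/1711 ≈ 0.049094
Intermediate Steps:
S = 1/2 (S = 1*(1/2) = 1/2 ≈ 0.50000)
K(A) = 81/4 (K(A) = (1/2 + 4)**2 = (9/2)**2 = 81/4)
w = -1/42 (w = 1/(-42) = -1/42 ≈ -0.023810)
1/(K(1) - 5*w) = 1/(81/4 - 5*(-1/42)) = 1/(81/4 + 5/42) = 1/(1711/84) = 84/1711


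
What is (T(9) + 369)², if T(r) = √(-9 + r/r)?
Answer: 136153 + 1476*I*√2 ≈ 1.3615e+5 + 2087.4*I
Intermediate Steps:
T(r) = 2*I*√2 (T(r) = √(-9 + 1) = √(-8) = 2*I*√2)
(T(9) + 369)² = (2*I*√2 + 369)² = (369 + 2*I*√2)²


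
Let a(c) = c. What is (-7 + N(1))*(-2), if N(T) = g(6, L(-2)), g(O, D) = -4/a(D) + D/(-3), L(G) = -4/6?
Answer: 14/9 ≈ 1.5556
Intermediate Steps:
L(G) = -2/3 (L(G) = -4*1/6 = -2/3)
g(O, D) = -4/D - D/3 (g(O, D) = -4/D + D/(-3) = -4/D + D*(-1/3) = -4/D - D/3)
N(T) = 56/9 (N(T) = -4/(-2/3) - 1/3*(-2/3) = -4*(-3/2) + 2/9 = 6 + 2/9 = 56/9)
(-7 + N(1))*(-2) = (-7 + 56/9)*(-2) = -7/9*(-2) = 14/9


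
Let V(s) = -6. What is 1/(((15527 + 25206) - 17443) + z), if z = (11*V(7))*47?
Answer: 1/20188 ≈ 4.9534e-5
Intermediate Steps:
z = -3102 (z = (11*(-6))*47 = -66*47 = -3102)
1/(((15527 + 25206) - 17443) + z) = 1/(((15527 + 25206) - 17443) - 3102) = 1/((40733 - 17443) - 3102) = 1/(23290 - 3102) = 1/20188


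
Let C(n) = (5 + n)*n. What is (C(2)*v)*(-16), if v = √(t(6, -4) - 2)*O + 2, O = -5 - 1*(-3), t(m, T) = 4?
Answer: -448 + 448*√2 ≈ 185.57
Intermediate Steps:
O = -2 (O = -5 + 3 = -2)
C(n) = n*(5 + n)
v = 2 - 2*√2 (v = √(4 - 2)*(-2) + 2 = √2*(-2) + 2 = -2*√2 + 2 = 2 - 2*√2 ≈ -0.82843)
(C(2)*v)*(-16) = ((2*(5 + 2))*(2 - 2*√2))*(-16) = ((2*7)*(2 - 2*√2))*(-16) = (14*(2 - 2*√2))*(-16) = (28 - 28*√2)*(-16) = -448 + 448*√2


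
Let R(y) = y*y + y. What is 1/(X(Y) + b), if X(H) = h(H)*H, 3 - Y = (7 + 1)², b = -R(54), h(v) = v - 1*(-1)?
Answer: 1/690 ≈ 0.0014493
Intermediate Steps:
R(y) = y + y² (R(y) = y² + y = y + y²)
h(v) = 1 + v (h(v) = v + 1 = 1 + v)
b = -2970 (b = -54*(1 + 54) = -54*55 = -1*2970 = -2970)
Y = -61 (Y = 3 - (7 + 1)² = 3 - 1*8² = 3 - 1*64 = 3 - 64 = -61)
X(H) = H*(1 + H) (X(H) = (1 + H)*H = H*(1 + H))
1/(X(Y) + b) = 1/(-61*(1 - 61) - 2970) = 1/(-61*(-60) - 2970) = 1/(3660 - 2970) = 1/690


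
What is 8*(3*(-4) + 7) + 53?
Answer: 13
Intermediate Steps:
8*(3*(-4) + 7) + 53 = 8*(-12 + 7) + 53 = 8*(-5) + 53 = -40 + 53 = 13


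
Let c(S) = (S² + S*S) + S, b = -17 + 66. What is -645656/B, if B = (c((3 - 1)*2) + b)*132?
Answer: -14674/255 ≈ -57.545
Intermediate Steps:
b = 49
c(S) = S + 2*S² (c(S) = (S² + S²) + S = 2*S² + S = S + 2*S²)
B = 11220 (B = (((3 - 1)*2)*(1 + 2*((3 - 1)*2)) + 49)*132 = ((2*2)*(1 + 2*(2*2)) + 49)*132 = (4*(1 + 2*4) + 49)*132 = (4*(1 + 8) + 49)*132 = (4*9 + 49)*132 = (36 + 49)*132 = 85*132 = 11220)
-645656/B = -645656/11220 = -22*667/255 = -14674/255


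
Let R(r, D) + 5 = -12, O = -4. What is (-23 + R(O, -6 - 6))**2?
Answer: 1600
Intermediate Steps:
R(r, D) = -17 (R(r, D) = -5 - 12 = -17)
(-23 + R(O, -6 - 6))**2 = (-23 - 17)**2 = (-40)**2 = 1600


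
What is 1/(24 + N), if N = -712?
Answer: -1/688 ≈ -0.0014535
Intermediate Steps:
1/(24 + N) = 1/(24 - 712) = 1/(-688) = -1/688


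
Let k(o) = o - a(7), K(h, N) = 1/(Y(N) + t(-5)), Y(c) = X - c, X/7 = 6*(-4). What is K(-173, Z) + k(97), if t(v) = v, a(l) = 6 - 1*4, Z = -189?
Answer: 1521/16 ≈ 95.063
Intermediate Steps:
a(l) = 2 (a(l) = 6 - 4 = 2)
X = -168 (X = 7*(6*(-4)) = 7*(-24) = -168)
Y(c) = -168 - c
K(h, N) = 1/(-173 - N) (K(h, N) = 1/((-168 - N) - 5) = 1/(-173 - N))
k(o) = -2 + o (k(o) = o - 1*2 = o - 2 = -2 + o)
K(-173, Z) + k(97) = -1/(173 - 189) + (-2 + 97) = -1/(-16) + 95 = -1*(-1/16) + 95 = 1/16 + 95 = 1521/16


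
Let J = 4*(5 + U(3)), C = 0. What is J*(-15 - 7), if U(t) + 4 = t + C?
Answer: -352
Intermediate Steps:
U(t) = -4 + t (U(t) = -4 + (t + 0) = -4 + t)
J = 16 (J = 4*(5 + (-4 + 3)) = 4*(5 - 1) = 4*4 = 16)
J*(-15 - 7) = 16*(-15 - 7) = 16*(-22) = -352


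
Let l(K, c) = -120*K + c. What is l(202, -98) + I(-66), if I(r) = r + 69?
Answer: -24335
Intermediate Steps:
l(K, c) = c - 120*K
I(r) = 69 + r
l(202, -98) + I(-66) = (-98 - 120*202) + (69 - 66) = (-98 - 24240) + 3 = -24338 + 3 = -24335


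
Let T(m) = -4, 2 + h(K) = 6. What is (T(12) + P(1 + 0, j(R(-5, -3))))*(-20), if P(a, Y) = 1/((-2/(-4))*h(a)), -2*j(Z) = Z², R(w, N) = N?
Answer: 70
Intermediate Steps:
h(K) = 4 (h(K) = -2 + 6 = 4)
j(Z) = -Z²/2
P(a, Y) = ½ (P(a, Y) = 1/(-2/(-4)*4) = 1/(-2*(-¼)*4) = 1/((½)*4) = 1/2 = ½)
(T(12) + P(1 + 0, j(R(-5, -3))))*(-20) = (-4 + ½)*(-20) = -7/2*(-20) = 70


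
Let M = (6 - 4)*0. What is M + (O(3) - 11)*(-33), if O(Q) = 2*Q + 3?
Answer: 66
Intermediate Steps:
O(Q) = 3 + 2*Q
M = 0 (M = 2*0 = 0)
M + (O(3) - 11)*(-33) = 0 + ((3 + 2*3) - 11)*(-33) = 0 + ((3 + 6) - 11)*(-33) = 0 + (9 - 11)*(-33) = 0 - 2*(-33) = 0 + 66 = 66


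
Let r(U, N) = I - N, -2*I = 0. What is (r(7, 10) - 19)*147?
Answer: -4263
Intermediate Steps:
I = 0 (I = -½*0 = 0)
r(U, N) = -N (r(U, N) = 0 - N = -N)
(r(7, 10) - 19)*147 = (-1*10 - 19)*147 = (-10 - 19)*147 = -29*147 = -4263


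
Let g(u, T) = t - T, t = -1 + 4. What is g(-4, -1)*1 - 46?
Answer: -42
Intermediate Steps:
t = 3
g(u, T) = 3 - T
g(-4, -1)*1 - 46 = (3 - 1*(-1))*1 - 46 = (3 + 1)*1 - 46 = 4*1 - 46 = 4 - 46 = -42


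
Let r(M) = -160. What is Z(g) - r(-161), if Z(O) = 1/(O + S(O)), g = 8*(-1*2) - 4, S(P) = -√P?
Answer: 3359/21 + I*√5/210 ≈ 159.95 + 0.010648*I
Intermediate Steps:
g = -20 (g = 8*(-2) - 4 = -16 - 4 = -20)
Z(O) = 1/(O - √O)
Z(g) - r(-161) = 1/(-20 - √(-20)) - 1*(-160) = 1/(-20 - 2*I*√5) + 160 = 160 + 1/(-20 - 2*I*√5)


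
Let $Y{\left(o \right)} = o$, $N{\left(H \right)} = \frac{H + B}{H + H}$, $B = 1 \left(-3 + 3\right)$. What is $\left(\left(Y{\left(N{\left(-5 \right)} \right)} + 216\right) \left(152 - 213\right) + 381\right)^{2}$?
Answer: $\frac{657973801}{4} \approx 1.6449 \cdot 10^{8}$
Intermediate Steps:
$B = 0$ ($B = 1 \cdot 0 = 0$)
$N{\left(H \right)} = \frac{1}{2}$ ($N{\left(H \right)} = \frac{H + 0}{H + H} = \frac{H}{2 H} = H \frac{1}{2 H} = \frac{1}{2}$)
$\left(\left(Y{\left(N{\left(-5 \right)} \right)} + 216\right) \left(152 - 213\right) + 381\right)^{2} = \left(\left(\frac{1}{2} + 216\right) \left(152 - 213\right) + 381\right)^{2} = \left(\frac{433}{2} \left(-61\right) + 381\right)^{2} = \left(- \frac{26413}{2} + 381\right)^{2} = \left(- \frac{25651}{2}\right)^{2} = \frac{657973801}{4}$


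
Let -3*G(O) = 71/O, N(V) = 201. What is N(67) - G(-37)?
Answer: 22240/111 ≈ 200.36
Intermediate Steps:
G(O) = -71/(3*O)
N(67) - G(-37) = 201 - (-71)/(3*(-37)) = 201 - (-71)*(-1)/(3*37) = 201 - 1*71/111 = 201 - 71/111 = 22240/111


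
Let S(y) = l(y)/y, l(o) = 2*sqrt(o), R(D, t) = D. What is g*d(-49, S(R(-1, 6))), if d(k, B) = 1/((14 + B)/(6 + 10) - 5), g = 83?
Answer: -10956/545 + 332*I/545 ≈ -20.103 + 0.60917*I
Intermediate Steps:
S(y) = 2/sqrt(y) (S(y) = (2*sqrt(y))/y = 2/sqrt(y))
d(k, B) = 1/(-33/8 + B/16) (d(k, B) = 1/((14 + B)/16 - 5) = 1/((14 + B)*(1/16) - 5) = 1/((7/8 + B/16) - 5) = 1/(-33/8 + B/16))
g*d(-49, S(R(-1, 6))) = 83*(16/(-66 + 2/sqrt(-1))) = 83*(16/(-66 + 2*(-I))) = 83*(16/(-66 - 2*I)) = 83*(16*((-66 + 2*I)/4360)) = 83*(2*(-66 + 2*I)/545) = 166*(-66 + 2*I)/545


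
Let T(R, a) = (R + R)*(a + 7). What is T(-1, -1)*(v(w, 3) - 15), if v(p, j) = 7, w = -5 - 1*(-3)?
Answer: 96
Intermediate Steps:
w = -2 (w = -5 + 3 = -2)
T(R, a) = 2*R*(7 + a) (T(R, a) = (2*R)*(7 + a) = 2*R*(7 + a))
T(-1, -1)*(v(w, 3) - 15) = (2*(-1)*(7 - 1))*(7 - 15) = (2*(-1)*6)*(-8) = -12*(-8) = 96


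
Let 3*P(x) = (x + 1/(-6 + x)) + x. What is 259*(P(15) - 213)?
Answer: -1419320/27 ≈ -52567.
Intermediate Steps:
P(x) = 1/(3*(-6 + x)) + 2*x/3 (P(x) = ((x + 1/(-6 + x)) + x)/3 = (1/(-6 + x) + 2*x)/3 = 1/(3*(-6 + x)) + 2*x/3)
259*(P(15) - 213) = 259*((1 - 12*15 + 2*15**2)/(3*(-6 + 15)) - 213) = 259*((1/3)*(1 - 180 + 2*225)/9 - 213) = 259*((1/3)*(1/9)*(1 - 180 + 450) - 213) = 259*((1/3)*(1/9)*271 - 213) = 259*(271/27 - 213) = 259*(-5480/27) = -1419320/27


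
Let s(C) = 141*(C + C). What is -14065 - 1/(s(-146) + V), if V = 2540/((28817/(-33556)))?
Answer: -17886260241843/1271685764 ≈ -14065.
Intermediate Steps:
s(C) = 282*C (s(C) = 141*(2*C) = 282*C)
V = -85232240/28817 (V = 2540/((28817*(-1/33556))) = 2540/(-28817/33556) = 2540*(-33556/28817) = -85232240/28817 ≈ -2957.7)
-14065 - 1/(s(-146) + V) = -14065 - 1/(282*(-146) - 85232240/28817) = -14065 - 1/(-41172 - 85232240/28817) = -14065 - 1/(-1271685764/28817) = -14065 - 1*(-28817/1271685764) = -14065 + 28817/1271685764 = -17886260241843/1271685764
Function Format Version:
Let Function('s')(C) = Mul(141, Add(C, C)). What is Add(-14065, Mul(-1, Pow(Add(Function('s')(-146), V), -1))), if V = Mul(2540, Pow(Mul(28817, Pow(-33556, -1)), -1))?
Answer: Rational(-17886260241843, 1271685764) ≈ -14065.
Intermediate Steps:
Function('s')(C) = Mul(282, C) (Function('s')(C) = Mul(141, Mul(2, C)) = Mul(282, C))
V = Rational(-85232240, 28817) (V = Mul(2540, Pow(Mul(28817, Rational(-1, 33556)), -1)) = Mul(2540, Pow(Rational(-28817, 33556), -1)) = Mul(2540, Rational(-33556, 28817)) = Rational(-85232240, 28817) ≈ -2957.7)
Add(-14065, Mul(-1, Pow(Add(Function('s')(-146), V), -1))) = Add(-14065, Mul(-1, Pow(Add(Mul(282, -146), Rational(-85232240, 28817)), -1))) = Add(-14065, Mul(-1, Pow(Add(-41172, Rational(-85232240, 28817)), -1))) = Add(-14065, Mul(-1, Pow(Rational(-1271685764, 28817), -1))) = Add(-14065, Mul(-1, Rational(-28817, 1271685764))) = Add(-14065, Rational(28817, 1271685764)) = Rational(-17886260241843, 1271685764)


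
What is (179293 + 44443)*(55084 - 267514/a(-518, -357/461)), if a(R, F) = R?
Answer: 3221913176568/259 ≈ 1.2440e+10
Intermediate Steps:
(179293 + 44443)*(55084 - 267514/a(-518, -357/461)) = (179293 + 44443)*(55084 - 267514/(-518)) = 223736*(55084 - 267514*(-1/518)) = 223736*(55084 + 133757/259) = 223736*(14400513/259) = 3221913176568/259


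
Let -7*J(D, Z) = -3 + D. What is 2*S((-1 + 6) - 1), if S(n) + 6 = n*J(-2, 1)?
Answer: -44/7 ≈ -6.2857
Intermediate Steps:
J(D, Z) = 3/7 - D/7 (J(D, Z) = -(-3 + D)/7 = 3/7 - D/7)
S(n) = -6 + 5*n/7 (S(n) = -6 + n*(3/7 - ⅐*(-2)) = -6 + n*(3/7 + 2/7) = -6 + n*(5/7) = -6 + 5*n/7)
2*S((-1 + 6) - 1) = 2*(-6 + 5*((-1 + 6) - 1)/7) = 2*(-6 + 5*(5 - 1)/7) = 2*(-6 + (5/7)*4) = 2*(-6 + 20/7) = 2*(-22/7) = -44/7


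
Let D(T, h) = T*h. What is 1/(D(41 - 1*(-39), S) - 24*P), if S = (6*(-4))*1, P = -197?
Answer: 1/2808 ≈ 0.00035613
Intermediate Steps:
S = -24 (S = -24*1 = -24)
1/(D(41 - 1*(-39), S) - 24*P) = 1/((41 - 1*(-39))*(-24) - 24*(-197)) = 1/((41 + 39)*(-24) - 1*(-4728)) = 1/(80*(-24) + 4728) = 1/(-1920 + 4728) = 1/2808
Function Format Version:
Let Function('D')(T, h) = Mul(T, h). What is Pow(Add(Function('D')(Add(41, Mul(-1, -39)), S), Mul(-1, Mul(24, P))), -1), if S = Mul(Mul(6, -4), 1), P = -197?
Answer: Rational(1, 2808) ≈ 0.00035613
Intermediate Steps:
S = -24 (S = Mul(-24, 1) = -24)
Pow(Add(Function('D')(Add(41, Mul(-1, -39)), S), Mul(-1, Mul(24, P))), -1) = Pow(Add(Mul(Add(41, Mul(-1, -39)), -24), Mul(-1, Mul(24, -197))), -1) = Pow(Add(Mul(Add(41, 39), -24), Mul(-1, -4728)), -1) = Pow(Add(Mul(80, -24), 4728), -1) = Pow(Add(-1920, 4728), -1) = Pow(2808, -1) = Rational(1, 2808)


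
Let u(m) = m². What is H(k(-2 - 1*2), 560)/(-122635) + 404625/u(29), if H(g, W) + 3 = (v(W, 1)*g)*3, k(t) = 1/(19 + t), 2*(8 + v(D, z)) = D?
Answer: 248105718238/515680175 ≈ 481.12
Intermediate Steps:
v(D, z) = -8 + D/2
H(g, W) = -3 + 3*g*(-8 + W/2) (H(g, W) = -3 + ((-8 + W/2)*g)*3 = -3 + (g*(-8 + W/2))*3 = -3 + 3*g*(-8 + W/2))
H(k(-2 - 1*2), 560)/(-122635) + 404625/u(29) = (-3 + 3*(-16 + 560)/(2*(19 + (-2 - 1*2))))/(-122635) + 404625/(29²) = (-3 + (3/2)*544/(19 + (-2 - 2)))*(-1/122635) + 404625/841 = (-3 + (3/2)*544/(19 - 4))*(-1/122635) + 404625*(1/841) = (-3 + (3/2)*544/15)*(-1/122635) + 404625/841 = (-3 + (3/2)*(1/15)*544)*(-1/122635) + 404625/841 = (-3 + 272/5)*(-1/122635) + 404625/841 = (257/5)*(-1/122635) + 404625/841 = -257/613175 + 404625/841 = 248105718238/515680175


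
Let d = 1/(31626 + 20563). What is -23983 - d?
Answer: -1251648788/52189 ≈ -23983.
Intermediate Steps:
d = 1/52189 ≈ 1.9161e-5
-23983 - d = -23983 - 1*1/52189 = -23983 - 1/52189 = -1251648788/52189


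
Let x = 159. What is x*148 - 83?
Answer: 23449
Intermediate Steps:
x*148 - 83 = 159*148 - 83 = 23532 - 83 = 23449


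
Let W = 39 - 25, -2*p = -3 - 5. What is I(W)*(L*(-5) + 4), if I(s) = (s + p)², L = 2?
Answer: -1944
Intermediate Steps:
p = 4 (p = -(-3 - 5)/2 = -½*(-8) = 4)
W = 14
I(s) = (4 + s)² (I(s) = (s + 4)² = (4 + s)²)
I(W)*(L*(-5) + 4) = (4 + 14)²*(2*(-5) + 4) = 18²*(-10 + 4) = 324*(-6) = -1944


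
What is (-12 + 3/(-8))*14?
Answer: -693/4 ≈ -173.25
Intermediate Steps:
(-12 + 3/(-8))*14 = (-12 + 3*(-⅛))*14 = (-12 - 3/8)*14 = -99/8*14 = -693/4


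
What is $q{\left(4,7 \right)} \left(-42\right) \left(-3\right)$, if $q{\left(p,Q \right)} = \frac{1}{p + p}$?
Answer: $\frac{63}{4} \approx 15.75$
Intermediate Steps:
$q{\left(p,Q \right)} = \frac{1}{2 p}$
$q{\left(4,7 \right)} \left(-42\right) \left(-3\right) = \frac{1}{2 \cdot 4} \left(-42\right) \left(-3\right) = \frac{1}{2} \cdot \frac{1}{4} \left(-42\right) \left(-3\right) = \frac{1}{8} \left(-42\right) \left(-3\right) = \left(- \frac{21}{4}\right) \left(-3\right) = \frac{63}{4}$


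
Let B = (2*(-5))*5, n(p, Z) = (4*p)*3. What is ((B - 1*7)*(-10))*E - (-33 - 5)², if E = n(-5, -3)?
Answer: -35644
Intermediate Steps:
n(p, Z) = 12*p
E = -60 (E = 12*(-5) = -60)
B = -50 (B = -10*5 = -50)
((B - 1*7)*(-10))*E - (-33 - 5)² = ((-50 - 1*7)*(-10))*(-60) - (-33 - 5)² = ((-50 - 7)*(-10))*(-60) - 1*(-38)² = -57*(-10)*(-60) - 1*1444 = 570*(-60) - 1444 = -34200 - 1444 = -35644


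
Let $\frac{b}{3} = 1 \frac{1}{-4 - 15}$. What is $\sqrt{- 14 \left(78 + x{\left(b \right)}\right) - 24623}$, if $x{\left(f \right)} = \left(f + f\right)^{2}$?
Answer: $\frac{i \sqrt{9283619}}{19} \approx 160.36 i$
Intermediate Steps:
$b = - \frac{3}{19}$ ($b = 3 \cdot 1 \frac{1}{-4 - 15} = 3 \cdot 1 \frac{1}{-19} = 3 \cdot 1 \left(- \frac{1}{19}\right) = 3 \left(- \frac{1}{19}\right) = - \frac{3}{19} \approx -0.15789$)
$x{\left(f \right)} = 4 f^{2}$ ($x{\left(f \right)} = \left(2 f\right)^{2} = 4 f^{2}$)
$\sqrt{- 14 \left(78 + x{\left(b \right)}\right) - 24623} = \sqrt{- 14 \left(78 + 4 \left(- \frac{3}{19}\right)^{2}\right) - 24623} = \sqrt{- 14 \left(78 + 4 \cdot \frac{9}{361}\right) - 24623} = \sqrt{- 14 \left(78 + \frac{36}{361}\right) - 24623} = \sqrt{\left(-14\right) \frac{28194}{361} - 24623} = \sqrt{- \frac{394716}{361} - 24623} = \sqrt{- \frac{9283619}{361}} = \frac{i \sqrt{9283619}}{19}$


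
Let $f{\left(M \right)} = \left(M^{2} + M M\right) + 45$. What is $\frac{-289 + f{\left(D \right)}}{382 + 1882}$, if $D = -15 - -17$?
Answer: $- \frac{59}{566} \approx -0.10424$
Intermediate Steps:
$D = 2$ ($D = -15 + 17 = 2$)
$f{\left(M \right)} = 45 + 2 M^{2}$ ($f{\left(M \right)} = \left(M^{2} + M^{2}\right) + 45 = 2 M^{2} + 45 = 45 + 2 M^{2}$)
$\frac{-289 + f{\left(D \right)}}{382 + 1882} = \frac{-289 + \left(45 + 2 \cdot 2^{2}\right)}{382 + 1882} = \frac{-289 + \left(45 + 2 \cdot 4\right)}{2264} = \left(-289 + \left(45 + 8\right)\right) \frac{1}{2264} = \left(-289 + 53\right) \frac{1}{2264} = \left(-236\right) \frac{1}{2264} = - \frac{59}{566}$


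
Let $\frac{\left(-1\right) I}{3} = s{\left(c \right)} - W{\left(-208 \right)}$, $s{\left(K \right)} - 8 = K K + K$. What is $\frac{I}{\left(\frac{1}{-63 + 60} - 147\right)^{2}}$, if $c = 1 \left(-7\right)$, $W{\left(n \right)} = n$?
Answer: $- \frac{3483}{97682} \approx -0.035657$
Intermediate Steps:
$c = -7$
$s{\left(K \right)} = 8 + K + K^{2}$ ($s{\left(K \right)} = 8 + \left(K K + K\right) = 8 + \left(K^{2} + K\right) = 8 + \left(K + K^{2}\right) = 8 + K + K^{2}$)
$I = -774$ ($I = - 3 \left(\left(8 - 7 + \left(-7\right)^{2}\right) - -208\right) = - 3 \left(\left(8 - 7 + 49\right) + 208\right) = - 3 \left(50 + 208\right) = \left(-3\right) 258 = -774$)
$\frac{I}{\left(\frac{1}{-63 + 60} - 147\right)^{2}} = - \frac{774}{\left(\frac{1}{-63 + 60} - 147\right)^{2}} = - \frac{774}{\left(\frac{1}{-3} - 147\right)^{2}} = - \frac{774}{\left(- \frac{1}{3} - 147\right)^{2}} = - \frac{774}{\left(- \frac{442}{3}\right)^{2}} = - \frac{774}{\frac{195364}{9}} = \left(-774\right) \frac{9}{195364} = - \frac{3483}{97682}$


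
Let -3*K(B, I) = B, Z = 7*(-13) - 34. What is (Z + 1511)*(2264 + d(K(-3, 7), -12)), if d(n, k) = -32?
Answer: 3093552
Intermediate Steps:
Z = -125 (Z = -91 - 34 = -125)
K(B, I) = -B/3
(Z + 1511)*(2264 + d(K(-3, 7), -12)) = (-125 + 1511)*(2264 - 32) = 1386*2232 = 3093552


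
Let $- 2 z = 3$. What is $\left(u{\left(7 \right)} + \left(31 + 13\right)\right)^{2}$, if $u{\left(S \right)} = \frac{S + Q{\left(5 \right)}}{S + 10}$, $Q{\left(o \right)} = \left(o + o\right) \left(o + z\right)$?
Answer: $\frac{624100}{289} \approx 2159.5$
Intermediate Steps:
$z = - \frac{3}{2}$ ($z = \left(- \frac{1}{2}\right) 3 = - \frac{3}{2} \approx -1.5$)
$Q{\left(o \right)} = 2 o \left(- \frac{3}{2} + o\right)$ ($Q{\left(o \right)} = \left(o + o\right) \left(o - \frac{3}{2}\right) = 2 o \left(- \frac{3}{2} + o\right)$)
$u{\left(S \right)} = \frac{35 + S}{10 + S}$ ($u{\left(S \right)} = \frac{S + 5 \left(-3 + 2 \cdot 5\right)}{S + 10} = \frac{S + 5 \left(-3 + 10\right)}{10 + S} = \frac{S + 5 \cdot 7}{10 + S} = \frac{S + 35}{10 + S} = \frac{35 + S}{10 + S}$)
$\left(u{\left(7 \right)} + \left(31 + 13\right)\right)^{2} = \left(\frac{35 + 7}{10 + 7} + \left(31 + 13\right)\right)^{2} = \left(\frac{1}{17} \cdot 42 + 44\right)^{2} = \left(\frac{42}{17} + 44\right)^{2} = \left(\frac{790}{17}\right)^{2} = \frac{624100}{289}$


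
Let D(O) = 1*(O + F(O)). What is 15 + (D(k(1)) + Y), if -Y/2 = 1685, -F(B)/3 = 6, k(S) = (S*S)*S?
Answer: -3372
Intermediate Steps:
k(S) = S³ (k(S) = S²*S = S³)
F(B) = -18 (F(B) = -3*6 = -18)
D(O) = -18 + O (D(O) = 1*(O - 18) = 1*(-18 + O) = -18 + O)
Y = -3370 (Y = -2*1685 = -3370)
15 + (D(k(1)) + Y) = 15 + ((-18 + 1³) - 3370) = 15 + ((-18 + 1) - 3370) = 15 + (-17 - 3370) = 15 - 3387 = -3372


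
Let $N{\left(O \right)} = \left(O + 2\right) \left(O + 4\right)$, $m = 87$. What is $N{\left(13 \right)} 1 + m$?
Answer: $342$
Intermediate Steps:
$N{\left(O \right)} = \left(2 + O\right) \left(4 + O\right)$
$N{\left(13 \right)} 1 + m = \left(8 + 13^{2} + 6 \cdot 13\right) 1 + 87 = \left(8 + 169 + 78\right) 1 + 87 = 255 \cdot 1 + 87 = 255 + 87 = 342$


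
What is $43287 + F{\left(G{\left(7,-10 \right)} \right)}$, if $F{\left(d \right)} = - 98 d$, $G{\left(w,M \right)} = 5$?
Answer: $42797$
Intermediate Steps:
$43287 + F{\left(G{\left(7,-10 \right)} \right)} = 43287 - 490 = 42797$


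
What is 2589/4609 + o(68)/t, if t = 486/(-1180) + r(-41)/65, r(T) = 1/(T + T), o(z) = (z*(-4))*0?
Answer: 2589/4609 ≈ 0.56173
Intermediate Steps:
o(z) = 0 (o(z) = -4*z*0 = 0)
r(T) = 1/(2*T)
t = -64789/157235 (t = 486/(-1180) + ((1/2)/(-41))/65 = 486*(-1/1180) + ((1/2)*(-1/41))*(1/65) = -243/590 - 1/82*1/65 = -243/590 - 1/5330 = -64789/157235 ≈ -0.41205)
2589/4609 + o(68)/t = 2589/4609 + 0/(-64789/157235) = 2589*(1/4609) + 0*(-157235/64789) = 2589/4609 + 0 = 2589/4609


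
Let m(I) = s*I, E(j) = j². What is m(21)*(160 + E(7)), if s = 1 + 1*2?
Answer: 13167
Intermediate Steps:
s = 3 (s = 1 + 2 = 3)
m(I) = 3*I
m(21)*(160 + E(7)) = (3*21)*(160 + 7²) = 63*(160 + 49) = 63*209 = 13167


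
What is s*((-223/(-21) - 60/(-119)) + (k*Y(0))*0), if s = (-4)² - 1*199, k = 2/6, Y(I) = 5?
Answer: -242231/119 ≈ -2035.6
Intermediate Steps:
k = ⅓ (k = 2*(⅙) = ⅓ ≈ 0.33333)
s = -183 (s = 16 - 199 = -183)
s*((-223/(-21) - 60/(-119)) + (k*Y(0))*0) = -183*((-223/(-21) - 60/(-119)) + ((⅓)*5)*0) = -183*((-223*(-1/21) - 60*(-1/119)) + (5/3)*0) = -183*((223/21 + 60/119) + 0) = -183*(3971/357 + 0) = -183*3971/357 = -242231/119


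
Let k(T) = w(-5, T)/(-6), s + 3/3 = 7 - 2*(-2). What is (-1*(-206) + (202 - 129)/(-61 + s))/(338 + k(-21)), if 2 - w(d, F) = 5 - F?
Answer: 10433/17442 ≈ 0.59815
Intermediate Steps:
s = 10 (s = -1 + (7 - 2*(-2)) = -1 + (7 + 4) = -1 + 11 = 10)
w(d, F) = -3 + F (w(d, F) = 2 - (5 - F) = 2 + (-5 + F) = -3 + F)
k(T) = ½ - T/6 (k(T) = (-3 + T)/(-6) = (-3 + T)*(-⅙) = ½ - T/6)
(-1*(-206) + (202 - 129)/(-61 + s))/(338 + k(-21)) = (-1*(-206) + (202 - 129)/(-61 + 10))/(338 + (½ - ⅙*(-21))) = (206 + 73/(-51))/(338 + (½ + 7/2)) = (206 + 73*(-1/51))/(338 + 4) = (206 - 73/51)/342 = (10433/51)*(1/342) = 10433/17442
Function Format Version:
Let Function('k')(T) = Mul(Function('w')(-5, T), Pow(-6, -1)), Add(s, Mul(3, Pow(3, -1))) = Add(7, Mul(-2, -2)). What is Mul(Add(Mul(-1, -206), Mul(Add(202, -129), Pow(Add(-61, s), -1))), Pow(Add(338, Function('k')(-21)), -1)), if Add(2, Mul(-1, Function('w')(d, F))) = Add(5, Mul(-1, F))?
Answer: Rational(10433, 17442) ≈ 0.59815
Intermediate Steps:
s = 10 (s = Add(-1, Add(7, Mul(-2, -2))) = Add(-1, Add(7, 4)) = Add(-1, 11) = 10)
Function('w')(d, F) = Add(-3, F) (Function('w')(d, F) = Add(2, Mul(-1, Add(5, Mul(-1, F)))) = Add(2, Add(-5, F)) = Add(-3, F))
Function('k')(T) = Add(Rational(1, 2), Mul(Rational(-1, 6), T)) (Function('k')(T) = Mul(Add(-3, T), Pow(-6, -1)) = Mul(Add(-3, T), Rational(-1, 6)) = Add(Rational(1, 2), Mul(Rational(-1, 6), T)))
Mul(Add(Mul(-1, -206), Mul(Add(202, -129), Pow(Add(-61, s), -1))), Pow(Add(338, Function('k')(-21)), -1)) = Mul(Add(Mul(-1, -206), Mul(Add(202, -129), Pow(Add(-61, 10), -1))), Pow(Add(338, Add(Rational(1, 2), Mul(Rational(-1, 6), -21))), -1)) = Mul(Add(206, Mul(73, Pow(-51, -1))), Pow(Add(338, Add(Rational(1, 2), Rational(7, 2))), -1)) = Mul(Add(206, Mul(73, Rational(-1, 51))), Pow(Add(338, 4), -1)) = Mul(Add(206, Rational(-73, 51)), Pow(342, -1)) = Mul(Rational(10433, 51), Rational(1, 342)) = Rational(10433, 17442)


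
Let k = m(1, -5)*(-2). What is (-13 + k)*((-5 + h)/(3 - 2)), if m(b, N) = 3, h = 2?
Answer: 57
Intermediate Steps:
k = -6 (k = 3*(-2) = -6)
(-13 + k)*((-5 + h)/(3 - 2)) = (-13 - 6)*((-5 + 2)/(3 - 2)) = -(-57)/1 = -(-57) = -19*(-3) = 57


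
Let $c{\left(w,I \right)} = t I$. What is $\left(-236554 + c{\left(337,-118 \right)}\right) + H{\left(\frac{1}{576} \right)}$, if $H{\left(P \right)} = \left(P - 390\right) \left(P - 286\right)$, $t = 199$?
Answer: $- \frac{49267798271}{331776} \approx -1.485 \cdot 10^{5}$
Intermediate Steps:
$c{\left(w,I \right)} = 199 I$
$H{\left(P \right)} = \left(-390 + P\right) \left(-286 + P\right)$
$\left(-236554 + c{\left(337,-118 \right)}\right) + H{\left(\frac{1}{576} \right)} = \left(-236554 + 199 \left(-118\right)\right) + \left(111540 + \left(\frac{1}{576}\right)^{2} - \frac{676}{576}\right) = \left(-236554 - 23482\right) + \left(111540 + \left(\frac{1}{576}\right)^{2} - \frac{169}{144}\right) = -260036 + \left(111540 + \frac{1}{331776} - \frac{169}{144}\right) = -260036 + \frac{37005905665}{331776} = - \frac{49267798271}{331776}$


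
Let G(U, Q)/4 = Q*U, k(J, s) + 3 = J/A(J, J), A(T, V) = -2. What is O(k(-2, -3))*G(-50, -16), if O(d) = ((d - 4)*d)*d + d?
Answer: -83200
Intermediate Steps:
k(J, s) = -3 - J/2 (k(J, s) = -3 + J/(-2) = -3 + J*(-½) = -3 - J/2)
G(U, Q) = 4*Q*U (G(U, Q) = 4*(Q*U) = 4*Q*U)
O(d) = d + d²*(-4 + d) (O(d) = ((-4 + d)*d)*d + d = (d*(-4 + d))*d + d = d²*(-4 + d) + d = d + d²*(-4 + d))
O(k(-2, -3))*G(-50, -16) = ((-3 - ½*(-2))*(1 + (-3 - ½*(-2))² - 4*(-3 - ½*(-2))))*(4*(-16)*(-50)) = ((-3 + 1)*(1 + (-3 + 1)² - 4*(-3 + 1)))*3200 = -2*(1 + (-2)² - 4*(-2))*3200 = -2*(1 + 4 + 8)*3200 = -2*13*3200 = -26*3200 = -83200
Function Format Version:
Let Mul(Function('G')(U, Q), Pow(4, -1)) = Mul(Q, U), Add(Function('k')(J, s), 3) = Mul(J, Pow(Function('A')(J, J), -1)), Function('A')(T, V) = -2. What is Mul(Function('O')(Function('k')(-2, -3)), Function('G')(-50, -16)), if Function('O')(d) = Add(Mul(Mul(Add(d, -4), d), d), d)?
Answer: -83200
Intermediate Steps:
Function('k')(J, s) = Add(-3, Mul(Rational(-1, 2), J)) (Function('k')(J, s) = Add(-3, Mul(J, Pow(-2, -1))) = Add(-3, Mul(J, Rational(-1, 2))) = Add(-3, Mul(Rational(-1, 2), J)))
Function('G')(U, Q) = Mul(4, Q, U) (Function('G')(U, Q) = Mul(4, Mul(Q, U)) = Mul(4, Q, U))
Function('O')(d) = Add(d, Mul(Pow(d, 2), Add(-4, d))) (Function('O')(d) = Add(Mul(Mul(Add(-4, d), d), d), d) = Add(Mul(Mul(d, Add(-4, d)), d), d) = Add(Mul(Pow(d, 2), Add(-4, d)), d) = Add(d, Mul(Pow(d, 2), Add(-4, d))))
Mul(Function('O')(Function('k')(-2, -3)), Function('G')(-50, -16)) = Mul(Mul(Add(-3, Mul(Rational(-1, 2), -2)), Add(1, Pow(Add(-3, Mul(Rational(-1, 2), -2)), 2), Mul(-4, Add(-3, Mul(Rational(-1, 2), -2))))), Mul(4, -16, -50)) = Mul(Mul(Add(-3, 1), Add(1, Pow(Add(-3, 1), 2), Mul(-4, Add(-3, 1)))), 3200) = Mul(Mul(-2, Add(1, Pow(-2, 2), Mul(-4, -2))), 3200) = Mul(Mul(-2, Add(1, 4, 8)), 3200) = Mul(Mul(-2, 13), 3200) = Mul(-26, 3200) = -83200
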